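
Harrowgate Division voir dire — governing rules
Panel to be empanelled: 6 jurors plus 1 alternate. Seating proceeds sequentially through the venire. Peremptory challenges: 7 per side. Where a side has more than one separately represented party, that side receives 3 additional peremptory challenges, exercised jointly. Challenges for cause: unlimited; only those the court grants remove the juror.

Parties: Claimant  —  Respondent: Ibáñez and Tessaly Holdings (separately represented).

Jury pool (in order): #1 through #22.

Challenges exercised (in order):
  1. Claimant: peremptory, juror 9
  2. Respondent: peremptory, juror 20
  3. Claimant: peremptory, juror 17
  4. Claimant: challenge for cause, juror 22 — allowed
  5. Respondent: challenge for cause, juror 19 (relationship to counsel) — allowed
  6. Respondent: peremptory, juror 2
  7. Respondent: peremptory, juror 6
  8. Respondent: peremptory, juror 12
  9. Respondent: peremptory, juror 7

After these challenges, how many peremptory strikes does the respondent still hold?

Respondent allotment: 7 base + 3 multi-party = 10.
Respondent peremptories used: #20, #2, #6, #12, #7 — 5 (the for-cause on #19 doesn't count).
Remaining: 10 − 5 = 5.

5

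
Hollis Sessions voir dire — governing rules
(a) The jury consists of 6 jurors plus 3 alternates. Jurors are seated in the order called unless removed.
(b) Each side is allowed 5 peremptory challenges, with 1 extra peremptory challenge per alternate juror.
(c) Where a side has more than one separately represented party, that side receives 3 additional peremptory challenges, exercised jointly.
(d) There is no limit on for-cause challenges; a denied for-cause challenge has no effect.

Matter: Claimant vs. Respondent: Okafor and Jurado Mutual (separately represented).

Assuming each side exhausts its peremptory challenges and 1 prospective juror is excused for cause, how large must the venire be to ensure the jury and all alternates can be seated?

Seats to fill: 6 + 3 alternates = 9.
Peremptories — Claimant: 5 + 1×3 = 8; Respondent: 5 + 1×3 + 3 = 11; total 19.
For-cause removals: 1.
Minimum venire: 9 + 19 + 1 = 29.

29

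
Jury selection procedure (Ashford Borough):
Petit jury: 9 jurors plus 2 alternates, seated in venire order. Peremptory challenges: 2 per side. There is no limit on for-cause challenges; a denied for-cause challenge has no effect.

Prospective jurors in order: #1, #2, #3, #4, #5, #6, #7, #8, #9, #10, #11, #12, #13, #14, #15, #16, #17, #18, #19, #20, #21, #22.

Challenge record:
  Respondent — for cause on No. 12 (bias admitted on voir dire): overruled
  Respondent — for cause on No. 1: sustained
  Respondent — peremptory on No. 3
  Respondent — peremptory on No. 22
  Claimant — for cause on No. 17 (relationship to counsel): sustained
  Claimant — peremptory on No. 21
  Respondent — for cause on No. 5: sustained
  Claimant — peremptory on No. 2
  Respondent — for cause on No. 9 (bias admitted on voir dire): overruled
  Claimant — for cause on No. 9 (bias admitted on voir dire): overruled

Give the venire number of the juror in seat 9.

13

Removed: #1, #2, #3, #5, #17, #21, #22. (#9, #12 stay — for-cause denied.)
Seating in order: seats 1–9 → #4, #6, #7, #8, #9, #10, #11, #12, #13; alternates → #14, #15.
So seat 9 is #13.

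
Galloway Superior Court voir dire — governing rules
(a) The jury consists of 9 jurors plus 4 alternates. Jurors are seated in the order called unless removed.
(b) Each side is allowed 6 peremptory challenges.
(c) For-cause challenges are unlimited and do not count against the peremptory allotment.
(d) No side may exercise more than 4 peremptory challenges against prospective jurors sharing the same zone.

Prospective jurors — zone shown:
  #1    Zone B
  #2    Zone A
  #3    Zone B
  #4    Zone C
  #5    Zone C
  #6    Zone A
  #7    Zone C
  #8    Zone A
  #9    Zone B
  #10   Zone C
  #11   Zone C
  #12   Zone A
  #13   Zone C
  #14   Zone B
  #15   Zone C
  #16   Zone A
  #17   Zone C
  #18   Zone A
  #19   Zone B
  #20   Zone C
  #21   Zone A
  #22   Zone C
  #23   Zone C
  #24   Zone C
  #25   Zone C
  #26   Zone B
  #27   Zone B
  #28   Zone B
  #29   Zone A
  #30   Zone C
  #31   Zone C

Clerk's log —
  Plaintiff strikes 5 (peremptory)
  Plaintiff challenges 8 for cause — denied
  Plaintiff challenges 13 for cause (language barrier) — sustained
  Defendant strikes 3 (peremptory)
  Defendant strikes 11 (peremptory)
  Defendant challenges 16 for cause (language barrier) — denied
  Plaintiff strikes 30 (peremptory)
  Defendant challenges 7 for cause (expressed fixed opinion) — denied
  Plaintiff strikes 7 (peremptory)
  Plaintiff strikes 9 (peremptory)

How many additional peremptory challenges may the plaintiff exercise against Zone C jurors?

1

Plaintiff peremptories so far: #5, #30, #7, #9 — 4 of 6 used, 2 left overall.
Against Zone C: #5, #30, #7 — 3 used; per-zone cap 4 leaves 1.
Binding limit: min(2, 1) = 1.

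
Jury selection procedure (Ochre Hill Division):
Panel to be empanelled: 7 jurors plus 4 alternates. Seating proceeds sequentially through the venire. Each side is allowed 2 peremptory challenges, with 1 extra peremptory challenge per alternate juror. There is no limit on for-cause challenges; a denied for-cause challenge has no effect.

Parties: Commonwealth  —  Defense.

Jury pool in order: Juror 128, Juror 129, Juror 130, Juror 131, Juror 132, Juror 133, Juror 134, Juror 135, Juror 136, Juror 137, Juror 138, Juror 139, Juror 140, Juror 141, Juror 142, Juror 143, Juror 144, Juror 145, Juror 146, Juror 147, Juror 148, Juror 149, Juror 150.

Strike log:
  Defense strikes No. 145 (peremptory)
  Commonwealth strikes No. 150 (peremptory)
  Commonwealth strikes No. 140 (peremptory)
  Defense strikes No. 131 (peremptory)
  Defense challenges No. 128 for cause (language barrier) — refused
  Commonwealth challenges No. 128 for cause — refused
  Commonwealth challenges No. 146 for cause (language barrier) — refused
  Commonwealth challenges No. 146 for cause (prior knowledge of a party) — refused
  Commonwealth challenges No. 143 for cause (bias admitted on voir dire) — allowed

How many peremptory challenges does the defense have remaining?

4

Defense allotment: 2 base + 1 × 4 alternates = 6.
Defense peremptories used: #145, #131 — 2 (the for-cause on #128 doesn't count).
Remaining: 6 − 2 = 4.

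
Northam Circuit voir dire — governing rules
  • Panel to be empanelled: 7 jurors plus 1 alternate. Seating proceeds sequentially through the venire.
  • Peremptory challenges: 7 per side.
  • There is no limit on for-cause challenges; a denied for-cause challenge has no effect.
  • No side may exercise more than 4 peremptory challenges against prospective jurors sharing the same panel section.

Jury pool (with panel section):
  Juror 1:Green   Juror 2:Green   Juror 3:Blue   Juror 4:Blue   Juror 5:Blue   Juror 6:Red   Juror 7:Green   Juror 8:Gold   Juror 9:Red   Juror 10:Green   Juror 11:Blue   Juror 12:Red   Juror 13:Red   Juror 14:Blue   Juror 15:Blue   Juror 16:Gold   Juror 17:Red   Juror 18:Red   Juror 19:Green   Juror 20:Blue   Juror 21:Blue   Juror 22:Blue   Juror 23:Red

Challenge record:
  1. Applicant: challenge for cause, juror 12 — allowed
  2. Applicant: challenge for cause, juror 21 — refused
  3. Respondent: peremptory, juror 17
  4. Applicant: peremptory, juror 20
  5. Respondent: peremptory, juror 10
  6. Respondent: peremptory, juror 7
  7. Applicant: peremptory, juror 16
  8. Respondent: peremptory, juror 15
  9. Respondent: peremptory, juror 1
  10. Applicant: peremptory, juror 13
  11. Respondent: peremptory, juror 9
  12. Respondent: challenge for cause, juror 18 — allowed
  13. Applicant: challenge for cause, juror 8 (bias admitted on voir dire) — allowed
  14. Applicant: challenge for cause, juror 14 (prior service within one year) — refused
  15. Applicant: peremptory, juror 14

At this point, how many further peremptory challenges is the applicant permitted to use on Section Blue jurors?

Applicant peremptories so far: #20, #16, #13, #14 — 4 of 7 used, 3 left overall.
Against Section Blue: #20, #14 — 2 used; per-section cap 4 leaves 2.
Binding limit: min(3, 2) = 2.

2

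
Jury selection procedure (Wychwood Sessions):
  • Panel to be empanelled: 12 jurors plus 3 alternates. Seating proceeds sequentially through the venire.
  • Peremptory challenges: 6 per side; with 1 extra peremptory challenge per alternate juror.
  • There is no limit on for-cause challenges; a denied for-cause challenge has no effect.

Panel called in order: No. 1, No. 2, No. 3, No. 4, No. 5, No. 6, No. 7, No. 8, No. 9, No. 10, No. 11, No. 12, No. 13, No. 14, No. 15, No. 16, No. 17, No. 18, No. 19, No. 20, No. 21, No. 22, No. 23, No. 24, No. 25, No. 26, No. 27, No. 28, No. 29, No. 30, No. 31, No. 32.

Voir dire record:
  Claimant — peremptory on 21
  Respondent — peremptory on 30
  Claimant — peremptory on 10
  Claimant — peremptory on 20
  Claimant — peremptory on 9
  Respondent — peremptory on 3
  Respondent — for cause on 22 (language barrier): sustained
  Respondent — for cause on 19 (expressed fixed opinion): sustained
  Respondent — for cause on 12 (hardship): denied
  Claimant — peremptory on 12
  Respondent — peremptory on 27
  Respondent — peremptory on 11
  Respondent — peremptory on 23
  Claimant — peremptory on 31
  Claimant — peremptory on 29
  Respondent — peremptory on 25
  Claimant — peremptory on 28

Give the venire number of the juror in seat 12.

17

Removed: #3, #9, #10, #11, #12, #19, #20, #21, #22, #23, #25, #27, #28, #29, #30, #31.
Seating in order: seats 1–12 → #1, #2, #4, #5, #6, #7, #8, #13, #14, #15, #16, #17; alternates → #18, #24, #26.
So seat 12 is #17.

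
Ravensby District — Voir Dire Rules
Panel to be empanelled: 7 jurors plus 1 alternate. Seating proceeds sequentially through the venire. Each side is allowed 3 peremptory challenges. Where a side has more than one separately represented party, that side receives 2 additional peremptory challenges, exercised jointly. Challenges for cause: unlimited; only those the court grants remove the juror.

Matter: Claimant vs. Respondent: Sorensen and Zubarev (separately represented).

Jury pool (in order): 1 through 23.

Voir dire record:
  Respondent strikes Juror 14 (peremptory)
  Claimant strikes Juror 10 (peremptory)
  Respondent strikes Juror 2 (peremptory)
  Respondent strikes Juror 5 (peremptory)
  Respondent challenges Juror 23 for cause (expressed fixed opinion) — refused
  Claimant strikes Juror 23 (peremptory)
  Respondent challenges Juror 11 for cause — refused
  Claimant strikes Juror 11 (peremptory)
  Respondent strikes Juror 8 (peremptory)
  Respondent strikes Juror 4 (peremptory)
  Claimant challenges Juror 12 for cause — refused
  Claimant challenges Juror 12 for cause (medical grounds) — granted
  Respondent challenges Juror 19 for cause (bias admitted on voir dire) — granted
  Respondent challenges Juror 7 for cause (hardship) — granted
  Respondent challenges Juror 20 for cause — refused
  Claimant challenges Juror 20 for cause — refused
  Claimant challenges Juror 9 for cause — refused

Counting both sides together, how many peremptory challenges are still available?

0

Claimant allotment: 3. Respondent allotment: 3 base + 2 multi-party = 5.
Claimant peremptories used: #10, #23, #11 — 3 (for-cause on #12, #12, #20, #9 don't count).
Respondent peremptories used: #14, #2, #5, #8, #4 — 5 (for-cause on #23, #11, #19, #7, #20 don't count).
Remaining: (3 − 3) + (5 − 5) = 0.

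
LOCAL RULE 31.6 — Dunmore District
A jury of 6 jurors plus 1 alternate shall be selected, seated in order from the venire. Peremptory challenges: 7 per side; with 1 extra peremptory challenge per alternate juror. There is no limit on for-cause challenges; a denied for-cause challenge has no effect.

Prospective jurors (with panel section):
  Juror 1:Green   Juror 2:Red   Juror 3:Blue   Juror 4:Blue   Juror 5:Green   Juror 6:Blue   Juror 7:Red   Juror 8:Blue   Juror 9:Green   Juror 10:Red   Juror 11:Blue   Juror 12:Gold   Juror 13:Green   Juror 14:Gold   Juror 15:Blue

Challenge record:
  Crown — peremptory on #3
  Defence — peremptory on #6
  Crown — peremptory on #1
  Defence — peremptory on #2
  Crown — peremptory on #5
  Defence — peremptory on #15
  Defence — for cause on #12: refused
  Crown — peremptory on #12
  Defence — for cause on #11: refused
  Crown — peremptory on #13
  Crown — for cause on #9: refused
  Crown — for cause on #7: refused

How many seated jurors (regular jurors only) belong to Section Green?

Removed: #1, #2, #3, #5, #6, #12, #13, #15.
Seated jurors 1–6: #4, #7, #8, #9, #10, #11 (alternates #14 not counted).
Of those, in Section Green: #9 → 1.

1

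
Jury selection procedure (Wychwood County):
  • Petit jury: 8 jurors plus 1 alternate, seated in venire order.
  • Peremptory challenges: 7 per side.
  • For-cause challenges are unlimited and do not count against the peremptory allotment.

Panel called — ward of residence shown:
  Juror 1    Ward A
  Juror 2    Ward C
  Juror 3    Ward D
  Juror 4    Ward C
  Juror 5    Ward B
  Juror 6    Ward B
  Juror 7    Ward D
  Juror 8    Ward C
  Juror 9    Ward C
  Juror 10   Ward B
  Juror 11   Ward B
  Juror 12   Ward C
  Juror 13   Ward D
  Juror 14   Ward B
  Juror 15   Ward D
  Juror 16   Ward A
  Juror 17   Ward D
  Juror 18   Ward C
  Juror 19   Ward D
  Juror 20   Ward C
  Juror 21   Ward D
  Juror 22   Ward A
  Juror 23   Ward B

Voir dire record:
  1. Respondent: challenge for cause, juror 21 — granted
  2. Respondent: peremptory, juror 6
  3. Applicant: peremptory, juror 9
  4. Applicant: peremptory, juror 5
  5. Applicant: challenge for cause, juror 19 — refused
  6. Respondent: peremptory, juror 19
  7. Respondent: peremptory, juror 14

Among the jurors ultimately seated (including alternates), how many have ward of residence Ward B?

Removed: #5, #6, #9, #14, #19, #21.
Seated (9 incl. alternates): #1, #2, #3, #4, #7, #8, #10, #11, #12.
Of those, in Ward B: #10, #11 → 2.

2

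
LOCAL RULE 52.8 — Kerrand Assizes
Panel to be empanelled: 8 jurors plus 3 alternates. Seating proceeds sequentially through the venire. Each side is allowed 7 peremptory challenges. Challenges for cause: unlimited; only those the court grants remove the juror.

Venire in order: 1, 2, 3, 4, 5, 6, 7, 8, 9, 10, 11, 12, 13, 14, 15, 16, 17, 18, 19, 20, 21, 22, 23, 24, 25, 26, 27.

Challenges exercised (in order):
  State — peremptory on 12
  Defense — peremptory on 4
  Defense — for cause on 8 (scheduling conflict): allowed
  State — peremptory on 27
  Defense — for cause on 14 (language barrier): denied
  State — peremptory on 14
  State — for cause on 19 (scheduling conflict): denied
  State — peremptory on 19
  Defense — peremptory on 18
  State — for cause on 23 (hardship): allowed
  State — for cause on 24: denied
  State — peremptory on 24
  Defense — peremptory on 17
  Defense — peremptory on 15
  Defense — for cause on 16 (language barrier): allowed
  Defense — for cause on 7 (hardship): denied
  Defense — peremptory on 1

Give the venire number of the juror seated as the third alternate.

Removed: #1, #4, #8, #12, #14, #15, #16, #17, #18, #19, #23, #24, #27. (#7 stays — for-cause denied.)
Filling seats in venire order through position 11: #2, #3, #5, #6, #7, #9, #10, #11, #13, #20, #21.
So alternate 3 is #21.

21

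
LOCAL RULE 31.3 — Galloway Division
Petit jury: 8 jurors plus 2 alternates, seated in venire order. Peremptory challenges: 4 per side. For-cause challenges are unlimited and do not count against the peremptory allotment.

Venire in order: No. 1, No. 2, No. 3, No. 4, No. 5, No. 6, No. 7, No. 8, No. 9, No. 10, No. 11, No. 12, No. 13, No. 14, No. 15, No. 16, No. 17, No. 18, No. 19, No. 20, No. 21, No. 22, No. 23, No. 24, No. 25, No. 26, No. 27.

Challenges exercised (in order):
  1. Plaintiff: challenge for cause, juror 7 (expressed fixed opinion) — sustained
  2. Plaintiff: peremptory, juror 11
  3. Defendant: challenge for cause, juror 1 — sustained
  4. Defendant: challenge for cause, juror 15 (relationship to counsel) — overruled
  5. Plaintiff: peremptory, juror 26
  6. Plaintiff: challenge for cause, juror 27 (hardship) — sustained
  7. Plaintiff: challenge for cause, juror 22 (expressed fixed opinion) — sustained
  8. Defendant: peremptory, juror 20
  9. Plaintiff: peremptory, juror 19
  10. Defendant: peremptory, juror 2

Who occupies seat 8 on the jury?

12

Removed: #1, #2, #7, #11, #19, #20, #22, #26, #27. (#15 stays — for-cause denied.)
Seating in order: seats 1–8 → #3, #4, #5, #6, #8, #9, #10, #12; alternates → #13, #14.
So seat 8 is #12.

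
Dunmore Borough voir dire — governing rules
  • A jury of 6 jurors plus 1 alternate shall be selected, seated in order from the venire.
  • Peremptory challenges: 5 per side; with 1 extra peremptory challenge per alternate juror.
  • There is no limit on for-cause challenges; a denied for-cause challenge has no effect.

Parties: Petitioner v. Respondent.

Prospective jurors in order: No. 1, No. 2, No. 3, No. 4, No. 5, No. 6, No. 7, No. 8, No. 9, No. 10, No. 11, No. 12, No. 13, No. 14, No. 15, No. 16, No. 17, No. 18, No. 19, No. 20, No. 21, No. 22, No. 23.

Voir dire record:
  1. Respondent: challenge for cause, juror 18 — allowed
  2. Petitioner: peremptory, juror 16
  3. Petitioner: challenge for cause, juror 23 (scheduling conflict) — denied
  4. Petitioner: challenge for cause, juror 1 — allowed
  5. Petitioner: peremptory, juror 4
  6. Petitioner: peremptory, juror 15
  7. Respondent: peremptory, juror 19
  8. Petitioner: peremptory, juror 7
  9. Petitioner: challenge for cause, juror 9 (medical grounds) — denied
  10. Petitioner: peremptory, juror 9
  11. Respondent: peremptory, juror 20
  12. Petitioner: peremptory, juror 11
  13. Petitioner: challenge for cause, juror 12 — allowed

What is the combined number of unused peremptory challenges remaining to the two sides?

Petitioner allotment: 5 base + 1 × 1 alternate = 6. Respondent allotment: 5 base + 1 × 1 alternate = 6.
Petitioner peremptories used: #16, #4, #15, #7, #9, #11 — 6 (for-cause on #23, #1, #9, #12 don't count).
Respondent peremptories used: #19, #20 — 2 (the for-cause on #18 doesn't count).
Remaining: (6 − 6) + (6 − 2) = 4.

4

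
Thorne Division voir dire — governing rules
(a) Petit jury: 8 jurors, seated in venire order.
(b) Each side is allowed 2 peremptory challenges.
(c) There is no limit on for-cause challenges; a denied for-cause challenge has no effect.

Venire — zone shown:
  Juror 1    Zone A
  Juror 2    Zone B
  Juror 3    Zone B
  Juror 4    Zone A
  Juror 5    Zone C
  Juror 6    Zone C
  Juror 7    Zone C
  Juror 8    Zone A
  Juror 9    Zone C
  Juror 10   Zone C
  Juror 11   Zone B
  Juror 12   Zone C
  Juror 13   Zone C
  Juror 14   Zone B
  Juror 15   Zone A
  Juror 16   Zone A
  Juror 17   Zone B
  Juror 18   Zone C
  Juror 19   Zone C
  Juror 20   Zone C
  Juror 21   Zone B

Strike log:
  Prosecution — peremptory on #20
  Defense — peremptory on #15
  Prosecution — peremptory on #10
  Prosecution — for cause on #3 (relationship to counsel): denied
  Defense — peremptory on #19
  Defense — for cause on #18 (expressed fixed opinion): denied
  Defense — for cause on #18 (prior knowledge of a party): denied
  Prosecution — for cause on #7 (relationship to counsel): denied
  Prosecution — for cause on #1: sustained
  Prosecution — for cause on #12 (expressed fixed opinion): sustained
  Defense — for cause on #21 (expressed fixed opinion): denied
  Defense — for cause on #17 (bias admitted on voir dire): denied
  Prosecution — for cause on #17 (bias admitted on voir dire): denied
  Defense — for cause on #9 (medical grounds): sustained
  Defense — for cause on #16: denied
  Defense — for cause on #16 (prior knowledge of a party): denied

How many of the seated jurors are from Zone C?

Removed: #1, #9, #10, #12, #15, #19, #20.
Seated jurors 1–8: #2, #3, #4, #5, #6, #7, #8, #11.
Of those, in Zone C: #5, #6, #7 → 3.

3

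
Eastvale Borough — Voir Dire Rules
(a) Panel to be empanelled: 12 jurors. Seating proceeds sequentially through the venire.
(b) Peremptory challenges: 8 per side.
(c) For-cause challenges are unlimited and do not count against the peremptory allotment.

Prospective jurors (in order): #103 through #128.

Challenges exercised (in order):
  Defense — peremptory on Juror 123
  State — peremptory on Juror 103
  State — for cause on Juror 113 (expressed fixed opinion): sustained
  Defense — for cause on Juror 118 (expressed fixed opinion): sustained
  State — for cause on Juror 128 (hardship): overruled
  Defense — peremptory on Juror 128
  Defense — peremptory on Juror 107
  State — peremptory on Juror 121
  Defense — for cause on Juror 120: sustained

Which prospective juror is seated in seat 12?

Removed: #103, #107, #113, #118, #120, #121, #123, #128.
Seating in order: seats 1–12 → #104, #105, #106, #108, #109, #110, #111, #112, #114, #115, #116, #117.
So seat 12 is #117.

117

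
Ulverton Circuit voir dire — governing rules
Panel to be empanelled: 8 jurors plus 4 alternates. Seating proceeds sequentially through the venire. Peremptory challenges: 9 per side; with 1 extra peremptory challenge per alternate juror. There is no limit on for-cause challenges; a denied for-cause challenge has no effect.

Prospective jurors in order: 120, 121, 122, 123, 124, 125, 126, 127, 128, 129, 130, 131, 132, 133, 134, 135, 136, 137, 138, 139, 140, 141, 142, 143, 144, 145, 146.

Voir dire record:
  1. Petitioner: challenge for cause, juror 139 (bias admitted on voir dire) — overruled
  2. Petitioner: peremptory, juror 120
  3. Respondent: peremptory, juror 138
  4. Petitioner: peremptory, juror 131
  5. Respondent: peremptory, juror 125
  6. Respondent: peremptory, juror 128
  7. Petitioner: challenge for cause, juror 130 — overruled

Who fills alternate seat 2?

133

Removed: #120, #125, #128, #131, #138. (#130, #139 stay — for-cause denied.)
Seating in order: seats 1–8 → #121, #122, #123, #124, #126, #127, #129, #130; alternates → #132, #133, #134, #135.
So alternate 2 is #133.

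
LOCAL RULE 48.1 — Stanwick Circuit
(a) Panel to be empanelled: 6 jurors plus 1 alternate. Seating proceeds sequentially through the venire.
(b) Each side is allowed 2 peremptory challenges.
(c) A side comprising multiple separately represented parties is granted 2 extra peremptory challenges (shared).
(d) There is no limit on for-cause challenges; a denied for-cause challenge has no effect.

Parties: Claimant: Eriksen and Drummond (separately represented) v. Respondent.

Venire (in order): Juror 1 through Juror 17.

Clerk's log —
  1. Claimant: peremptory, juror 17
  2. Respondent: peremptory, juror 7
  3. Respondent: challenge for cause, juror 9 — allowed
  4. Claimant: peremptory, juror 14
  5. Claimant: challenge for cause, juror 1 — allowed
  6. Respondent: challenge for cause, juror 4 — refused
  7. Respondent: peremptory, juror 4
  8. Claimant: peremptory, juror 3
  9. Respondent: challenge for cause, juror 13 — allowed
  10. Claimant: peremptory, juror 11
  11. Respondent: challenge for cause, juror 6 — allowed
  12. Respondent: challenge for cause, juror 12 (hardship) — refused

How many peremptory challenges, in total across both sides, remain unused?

0

Claimant allotment: 2 base + 2 multi-party = 4. Respondent allotment: 2.
Claimant peremptories used: #17, #14, #3, #11 — 4 (the for-cause on #1 doesn't count).
Respondent peremptories used: #7, #4 — 2 (for-cause on #9, #4, #13, #6, #12 don't count).
Remaining: (4 − 4) + (2 − 2) = 0.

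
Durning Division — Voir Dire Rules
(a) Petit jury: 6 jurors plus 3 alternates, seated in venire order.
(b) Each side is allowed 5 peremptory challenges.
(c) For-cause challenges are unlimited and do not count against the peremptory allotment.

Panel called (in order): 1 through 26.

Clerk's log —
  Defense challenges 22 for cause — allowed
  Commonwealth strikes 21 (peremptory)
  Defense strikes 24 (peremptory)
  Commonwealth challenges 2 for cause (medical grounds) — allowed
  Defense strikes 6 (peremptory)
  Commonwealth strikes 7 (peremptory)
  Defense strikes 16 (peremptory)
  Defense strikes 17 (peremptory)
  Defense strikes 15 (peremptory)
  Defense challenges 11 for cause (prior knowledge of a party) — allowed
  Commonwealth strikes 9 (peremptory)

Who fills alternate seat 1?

Removed: #2, #6, #7, #9, #11, #15, #16, #17, #21, #22, #24.
Seating in order: seats 1–6 → #1, #3, #4, #5, #8, #10; alternates → #12, #13, #14.
So alternate 1 is #12.

12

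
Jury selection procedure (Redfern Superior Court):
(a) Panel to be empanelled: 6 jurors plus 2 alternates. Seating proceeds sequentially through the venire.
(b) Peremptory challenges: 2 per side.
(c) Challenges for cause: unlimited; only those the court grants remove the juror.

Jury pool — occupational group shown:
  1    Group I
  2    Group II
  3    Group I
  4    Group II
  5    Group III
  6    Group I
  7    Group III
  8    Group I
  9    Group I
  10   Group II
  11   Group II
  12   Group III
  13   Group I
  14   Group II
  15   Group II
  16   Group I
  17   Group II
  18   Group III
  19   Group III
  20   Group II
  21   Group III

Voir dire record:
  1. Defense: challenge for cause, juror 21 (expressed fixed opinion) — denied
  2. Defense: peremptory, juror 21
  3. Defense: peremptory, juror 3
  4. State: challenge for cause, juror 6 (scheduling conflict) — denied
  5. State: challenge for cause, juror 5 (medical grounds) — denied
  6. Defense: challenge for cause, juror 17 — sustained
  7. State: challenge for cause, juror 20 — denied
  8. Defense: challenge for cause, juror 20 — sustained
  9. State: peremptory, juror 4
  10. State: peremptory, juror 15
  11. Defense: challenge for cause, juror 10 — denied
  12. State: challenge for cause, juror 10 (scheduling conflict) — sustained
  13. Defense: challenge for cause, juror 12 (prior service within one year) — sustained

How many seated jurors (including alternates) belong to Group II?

2

Removed: #3, #4, #10, #12, #15, #17, #20, #21.
Seated (8 incl. alternates): #1, #2, #5, #6, #7, #8, #9, #11.
Of those, in Group II: #2, #11 → 2.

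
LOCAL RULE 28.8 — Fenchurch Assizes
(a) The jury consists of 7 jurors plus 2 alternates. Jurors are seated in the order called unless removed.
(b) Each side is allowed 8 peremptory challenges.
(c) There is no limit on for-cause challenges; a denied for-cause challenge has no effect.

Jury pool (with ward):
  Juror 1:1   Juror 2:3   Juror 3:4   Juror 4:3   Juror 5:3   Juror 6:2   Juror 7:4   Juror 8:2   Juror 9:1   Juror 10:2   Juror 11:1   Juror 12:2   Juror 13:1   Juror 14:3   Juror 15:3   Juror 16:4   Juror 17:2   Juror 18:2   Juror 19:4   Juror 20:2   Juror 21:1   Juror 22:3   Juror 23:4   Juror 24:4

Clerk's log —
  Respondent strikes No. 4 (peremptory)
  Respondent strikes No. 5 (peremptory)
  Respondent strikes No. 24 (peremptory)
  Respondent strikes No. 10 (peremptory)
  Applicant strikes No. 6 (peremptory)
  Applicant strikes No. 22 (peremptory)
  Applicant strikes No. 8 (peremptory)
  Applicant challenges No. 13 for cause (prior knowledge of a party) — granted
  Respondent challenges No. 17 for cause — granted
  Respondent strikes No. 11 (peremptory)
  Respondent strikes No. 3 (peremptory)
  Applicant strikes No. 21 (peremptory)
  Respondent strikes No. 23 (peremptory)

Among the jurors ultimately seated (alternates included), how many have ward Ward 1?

2

Removed: #3, #4, #5, #6, #8, #10, #11, #13, #17, #21, #22, #23, #24.
Seated (9 incl. alternates): #1, #2, #7, #9, #12, #14, #15, #16, #18.
Of those, in Ward 1: #1, #9 → 2.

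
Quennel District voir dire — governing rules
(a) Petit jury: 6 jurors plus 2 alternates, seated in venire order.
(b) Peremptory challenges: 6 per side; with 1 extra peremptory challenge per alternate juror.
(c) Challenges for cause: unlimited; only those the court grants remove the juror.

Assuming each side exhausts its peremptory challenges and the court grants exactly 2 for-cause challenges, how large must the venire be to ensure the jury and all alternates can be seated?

Seats to fill: 6 + 2 alternates = 8.
Peremptories: 6 + 1×2 = 8 per side × 2 sides = 16.
For-cause removals: 2.
Minimum venire: 8 + 16 + 2 = 26.

26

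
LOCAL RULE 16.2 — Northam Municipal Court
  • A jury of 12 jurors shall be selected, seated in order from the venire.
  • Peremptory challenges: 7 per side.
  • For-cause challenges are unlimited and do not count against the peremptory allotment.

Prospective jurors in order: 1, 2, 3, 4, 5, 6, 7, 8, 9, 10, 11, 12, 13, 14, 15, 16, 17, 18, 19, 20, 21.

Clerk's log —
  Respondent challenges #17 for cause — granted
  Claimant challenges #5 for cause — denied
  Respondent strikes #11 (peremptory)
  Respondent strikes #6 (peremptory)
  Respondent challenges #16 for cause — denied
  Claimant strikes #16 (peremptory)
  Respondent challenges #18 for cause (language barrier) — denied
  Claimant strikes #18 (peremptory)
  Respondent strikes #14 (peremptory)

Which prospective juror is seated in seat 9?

Removed: #6, #11, #14, #16, #17, #18. (#5 stays — for-cause denied.)
Filling seats in venire order through position 9: #1, #2, #3, #4, #5, #7, #8, #9, #10.
So seat 9 is #10.

10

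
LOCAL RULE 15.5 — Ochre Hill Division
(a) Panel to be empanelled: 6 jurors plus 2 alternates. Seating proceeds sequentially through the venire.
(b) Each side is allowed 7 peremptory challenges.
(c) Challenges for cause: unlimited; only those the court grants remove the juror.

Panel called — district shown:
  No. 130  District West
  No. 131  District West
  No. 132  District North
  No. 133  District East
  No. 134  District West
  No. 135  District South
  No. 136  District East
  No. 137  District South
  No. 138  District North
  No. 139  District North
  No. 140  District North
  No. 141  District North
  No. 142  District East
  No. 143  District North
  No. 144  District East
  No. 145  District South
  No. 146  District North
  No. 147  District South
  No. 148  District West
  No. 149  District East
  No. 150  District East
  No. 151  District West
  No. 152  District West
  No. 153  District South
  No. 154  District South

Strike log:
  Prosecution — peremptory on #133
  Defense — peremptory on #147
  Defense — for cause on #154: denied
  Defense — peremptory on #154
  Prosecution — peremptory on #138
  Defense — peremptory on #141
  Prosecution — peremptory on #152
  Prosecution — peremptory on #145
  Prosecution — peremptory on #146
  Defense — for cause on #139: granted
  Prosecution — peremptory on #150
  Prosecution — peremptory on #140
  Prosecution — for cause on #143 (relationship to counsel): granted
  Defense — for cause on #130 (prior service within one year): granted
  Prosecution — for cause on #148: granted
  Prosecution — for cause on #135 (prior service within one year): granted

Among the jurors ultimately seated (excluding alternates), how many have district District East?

2

Removed: #130, #133, #135, #138, #139, #140, #141, #143, #145, #146, #147, #148, #150, #152, #154.
Seated jurors 1–6: #131, #132, #134, #136, #137, #142 (alternates #144, #149 not counted).
Of those, in District East: #136, #142 → 2.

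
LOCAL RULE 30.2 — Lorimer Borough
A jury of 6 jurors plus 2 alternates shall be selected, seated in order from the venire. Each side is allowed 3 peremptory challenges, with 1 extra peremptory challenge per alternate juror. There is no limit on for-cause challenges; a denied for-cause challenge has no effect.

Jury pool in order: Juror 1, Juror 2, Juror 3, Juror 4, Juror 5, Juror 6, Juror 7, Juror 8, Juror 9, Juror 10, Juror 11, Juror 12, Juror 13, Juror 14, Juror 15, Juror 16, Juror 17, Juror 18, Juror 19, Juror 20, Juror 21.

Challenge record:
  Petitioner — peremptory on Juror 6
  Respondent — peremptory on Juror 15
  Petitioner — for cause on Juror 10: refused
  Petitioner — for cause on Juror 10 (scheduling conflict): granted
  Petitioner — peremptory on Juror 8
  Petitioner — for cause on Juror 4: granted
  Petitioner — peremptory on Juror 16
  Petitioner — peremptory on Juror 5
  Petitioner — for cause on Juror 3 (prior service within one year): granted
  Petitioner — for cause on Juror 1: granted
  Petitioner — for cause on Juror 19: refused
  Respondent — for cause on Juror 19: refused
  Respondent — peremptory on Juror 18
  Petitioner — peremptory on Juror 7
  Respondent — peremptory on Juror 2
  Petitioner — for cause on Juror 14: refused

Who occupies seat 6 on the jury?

Removed: #1, #2, #3, #4, #5, #6, #7, #8, #10, #15, #16, #18. (#14, #19 stay — for-cause denied.)
Seating in order: seats 1–6 → #9, #11, #12, #13, #14, #17; alternates → #19, #20.
So seat 6 is #17.

17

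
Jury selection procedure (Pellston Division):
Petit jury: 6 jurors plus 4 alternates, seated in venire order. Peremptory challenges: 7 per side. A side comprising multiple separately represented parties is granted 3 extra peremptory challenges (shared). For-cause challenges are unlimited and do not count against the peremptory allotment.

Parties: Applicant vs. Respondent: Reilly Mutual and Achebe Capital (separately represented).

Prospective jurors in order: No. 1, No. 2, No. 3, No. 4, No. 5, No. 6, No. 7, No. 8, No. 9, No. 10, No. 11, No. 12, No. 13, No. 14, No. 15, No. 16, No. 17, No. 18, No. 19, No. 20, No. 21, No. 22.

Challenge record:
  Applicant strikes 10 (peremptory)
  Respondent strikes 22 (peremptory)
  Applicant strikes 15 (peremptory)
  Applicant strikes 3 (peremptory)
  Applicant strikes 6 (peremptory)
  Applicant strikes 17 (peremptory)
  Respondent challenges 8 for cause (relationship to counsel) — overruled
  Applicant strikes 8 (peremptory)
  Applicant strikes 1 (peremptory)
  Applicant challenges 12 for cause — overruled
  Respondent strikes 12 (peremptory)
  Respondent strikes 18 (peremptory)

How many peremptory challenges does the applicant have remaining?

0

Applicant allotment: 7.
Applicant peremptories used: #10, #15, #3, #6, #17, #8, #1 — 7 (the for-cause on #12 doesn't count).
Remaining: 7 − 7 = 0.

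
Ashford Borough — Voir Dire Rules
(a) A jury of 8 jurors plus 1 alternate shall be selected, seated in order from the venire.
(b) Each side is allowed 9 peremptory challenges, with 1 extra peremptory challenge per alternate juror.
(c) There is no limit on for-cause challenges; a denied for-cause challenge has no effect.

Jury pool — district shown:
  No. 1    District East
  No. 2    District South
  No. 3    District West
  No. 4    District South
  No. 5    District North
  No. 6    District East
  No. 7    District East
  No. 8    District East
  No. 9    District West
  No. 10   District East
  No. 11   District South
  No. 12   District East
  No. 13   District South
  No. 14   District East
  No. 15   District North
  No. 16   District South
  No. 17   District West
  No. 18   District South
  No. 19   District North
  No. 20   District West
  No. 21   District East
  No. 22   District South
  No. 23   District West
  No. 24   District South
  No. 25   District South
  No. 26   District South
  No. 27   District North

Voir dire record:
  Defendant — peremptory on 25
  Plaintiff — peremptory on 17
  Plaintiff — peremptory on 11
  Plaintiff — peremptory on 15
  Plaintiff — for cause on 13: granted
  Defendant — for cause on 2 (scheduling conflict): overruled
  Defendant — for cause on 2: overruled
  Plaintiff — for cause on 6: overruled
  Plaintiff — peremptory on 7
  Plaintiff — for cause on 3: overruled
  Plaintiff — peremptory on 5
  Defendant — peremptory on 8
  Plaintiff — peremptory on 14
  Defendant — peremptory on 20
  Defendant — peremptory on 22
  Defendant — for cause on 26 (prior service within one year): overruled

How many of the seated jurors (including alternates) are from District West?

Removed: #5, #7, #8, #11, #13, #14, #15, #17, #20, #22, #25.
Seated (9 incl. alternates): #1, #2, #3, #4, #6, #9, #10, #12, #16.
Of those, in District West: #3, #9 → 2.

2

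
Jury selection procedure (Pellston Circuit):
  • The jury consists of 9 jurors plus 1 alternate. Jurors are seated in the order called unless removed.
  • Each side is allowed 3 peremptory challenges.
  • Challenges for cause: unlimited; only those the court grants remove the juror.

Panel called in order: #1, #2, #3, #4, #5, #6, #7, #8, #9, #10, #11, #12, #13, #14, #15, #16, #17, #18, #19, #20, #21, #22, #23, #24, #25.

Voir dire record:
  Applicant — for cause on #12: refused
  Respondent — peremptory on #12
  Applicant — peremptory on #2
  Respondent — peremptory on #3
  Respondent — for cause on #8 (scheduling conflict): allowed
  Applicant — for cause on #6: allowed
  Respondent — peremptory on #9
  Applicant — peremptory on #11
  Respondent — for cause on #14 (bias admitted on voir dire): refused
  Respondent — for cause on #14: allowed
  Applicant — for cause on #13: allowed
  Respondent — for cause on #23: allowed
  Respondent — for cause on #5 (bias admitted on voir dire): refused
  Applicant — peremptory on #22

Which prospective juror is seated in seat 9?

18

Removed: #2, #3, #6, #8, #9, #11, #12, #13, #14, #22, #23. (#5 stays — for-cause denied.)
Filling seats in venire order through position 9: #1, #4, #5, #7, #10, #15, #16, #17, #18.
So seat 9 is #18.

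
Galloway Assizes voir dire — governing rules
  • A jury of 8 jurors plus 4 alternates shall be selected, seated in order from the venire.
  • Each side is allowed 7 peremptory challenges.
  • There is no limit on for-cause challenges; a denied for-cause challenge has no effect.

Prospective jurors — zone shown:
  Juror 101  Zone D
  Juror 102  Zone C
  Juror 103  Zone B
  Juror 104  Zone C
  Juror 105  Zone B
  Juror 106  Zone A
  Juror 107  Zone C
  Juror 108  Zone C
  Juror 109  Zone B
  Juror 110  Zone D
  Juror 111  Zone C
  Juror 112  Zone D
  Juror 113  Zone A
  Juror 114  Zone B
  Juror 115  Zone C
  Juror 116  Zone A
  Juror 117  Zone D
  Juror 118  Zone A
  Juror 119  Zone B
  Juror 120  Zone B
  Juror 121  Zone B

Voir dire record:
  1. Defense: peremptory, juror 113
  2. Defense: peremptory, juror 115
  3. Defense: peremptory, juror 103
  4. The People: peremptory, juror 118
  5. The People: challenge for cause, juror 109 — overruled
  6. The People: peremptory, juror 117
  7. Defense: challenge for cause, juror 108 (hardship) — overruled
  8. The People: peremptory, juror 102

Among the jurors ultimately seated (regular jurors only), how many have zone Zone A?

1

Removed: #102, #103, #113, #115, #117, #118.
Seated jurors 1–8: #101, #104, #105, #106, #107, #108, #109, #110 (alternates #111, #112, #114, #116 not counted).
Of those, in Zone A: #106 → 1.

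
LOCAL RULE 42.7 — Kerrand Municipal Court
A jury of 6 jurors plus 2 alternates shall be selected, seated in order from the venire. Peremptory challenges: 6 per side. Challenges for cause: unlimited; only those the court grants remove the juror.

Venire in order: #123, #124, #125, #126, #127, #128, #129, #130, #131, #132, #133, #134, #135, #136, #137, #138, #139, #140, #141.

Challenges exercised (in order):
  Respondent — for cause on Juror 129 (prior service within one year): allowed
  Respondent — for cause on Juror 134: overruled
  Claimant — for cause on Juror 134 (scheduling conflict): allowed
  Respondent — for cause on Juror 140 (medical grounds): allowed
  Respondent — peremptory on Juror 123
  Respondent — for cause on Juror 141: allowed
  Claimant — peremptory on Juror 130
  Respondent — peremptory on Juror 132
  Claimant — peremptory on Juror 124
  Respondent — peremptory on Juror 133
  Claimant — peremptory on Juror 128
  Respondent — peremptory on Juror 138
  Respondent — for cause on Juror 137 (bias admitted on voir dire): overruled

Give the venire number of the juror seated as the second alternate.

139

Removed: #123, #124, #128, #129, #130, #132, #133, #134, #138, #140, #141. (#137 stays — for-cause denied.)
Seating in order: seats 1–6 → #125, #126, #127, #131, #135, #136; alternates → #137, #139.
So alternate 2 is #139.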